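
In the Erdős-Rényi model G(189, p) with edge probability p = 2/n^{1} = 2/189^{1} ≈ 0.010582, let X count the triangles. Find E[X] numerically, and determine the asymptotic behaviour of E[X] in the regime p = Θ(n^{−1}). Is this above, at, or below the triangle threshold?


Number of potential triangles: C(189, 3) = 1107414.
Each occurs with probability p³ ≈ (0.010582)³ ≈ 1.18496241e-06.
By linearity: E[X] = C(189, 3)·p³ ≈ 1107414 · 1.18496241e-06 ≈ 1.312244.
Here α = 1, so p = 2/n is exactly at the triangle threshold p ~ 1/n. Asymptotically E[X] → c³/6 = 2³/6 = 4/3 ≈ 1.333333, a bounded constant. In this regime the triangle count is asymptotically Poisson(c³/6).

E[X] ≈ 1.312244; in regime p = Θ(1/n^{1}) E[X] stays bounded (at the triangle threshold p ~ 1/n).


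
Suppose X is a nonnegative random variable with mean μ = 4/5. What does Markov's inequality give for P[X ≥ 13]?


μ = E[X] = 4/5, a = 13.
Markov: P[X ≥ 13] ≤ μ/a = (4/5)/13 = 4/65.
Numerically: ≈ 0.061538.
(Since a = 13 > μ = 0.800000, the bound 4/65 is < 1 and informative.)

P[X ≥ 13] ≤ 4/65 ≈ 0.061538.


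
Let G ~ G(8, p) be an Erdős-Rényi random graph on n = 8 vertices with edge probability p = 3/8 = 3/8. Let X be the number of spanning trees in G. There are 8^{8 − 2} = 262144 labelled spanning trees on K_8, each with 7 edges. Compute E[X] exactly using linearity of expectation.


K_8 has 8^{8 − 2} = 262144 labelled spanning trees.
For each such spanning tree H, let X_H = 1 if all 7 edges of H are present in G. Then P[X_H = 1] = p^{7} = (3/8)^{7} = 2187/2097152.
By linearity of expectation: E[X] = Σ_H E[X_H] = 262144 · p^{7} = 262144 · 2187/2097152 = 2187/8.
Numerically: E[X] ≈ 273.

E[X] = 262144 · (3/8)^{7} = 2187/8 ≈ 273.


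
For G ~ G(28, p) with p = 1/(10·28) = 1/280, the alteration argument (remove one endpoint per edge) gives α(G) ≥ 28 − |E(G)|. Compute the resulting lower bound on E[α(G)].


E[|E(G)|] = C(28, 2)·p = 378 · (1/280) = 27/20.
E[α(G)] ≥ n − E[|E(G)|] = 28 − 27/20 = 533/20.
Numerically: ≈ 26.65000.
(This is only a lower bound; the true E[α(G)] may be larger.)

E[α(G)] ≥ 533/20 ≈ 26.65000.


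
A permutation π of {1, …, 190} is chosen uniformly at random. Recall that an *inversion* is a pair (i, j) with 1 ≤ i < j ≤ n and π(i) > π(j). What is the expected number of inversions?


Write X = Σ X_I over the C(190, 2) = 17955 pairs i < j, with X_I the indicator of one inversion.
There are 17955 indicators.
For each fixed pair i < j, the values π(i) and π(j) are two distinct elements of {1, …, 190} in uniformly random order; by symmetry P[π(i) > π(j)] = 1/2.
By linearity: E[X] = 17955 · (1/2) = C(190, 2) · (1/2) = 17955/2 = 17955/2 ≈ 8977.500.

E[X] = 17955/2 = 8977.500.


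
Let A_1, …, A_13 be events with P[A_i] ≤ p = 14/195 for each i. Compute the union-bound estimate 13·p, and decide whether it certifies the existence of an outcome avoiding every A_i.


Union bound: P[∪_{i=1}^{13} A_i] ≤ Σ_i P[A_i] ≤ 13·p = 13·(14/195) = 14/15.
Numerically: 14/15 ≈ 0.933333.
Is 14/15 < 1? YES.
Since P[∪ A_i] ≤ 14/15 < 1, the complement has P[∩ A_i^c] ≥ 1 − 14/15 = 1/15 > 0, so some outcome avoids every A_i.

13·p = 14/15 ≈ 0.933333; existence CERTIFIED by the union bound.


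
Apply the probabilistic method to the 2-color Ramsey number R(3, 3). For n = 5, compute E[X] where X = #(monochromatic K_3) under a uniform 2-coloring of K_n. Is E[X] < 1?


E[X] = C(5, 3) · 2^{1 − 3} = 10 · 2^{−2} = 10/4.
As a reduced fraction: E[X] = 5/2 ≈ 2.500.
Is E[X] < 1? NO.
Since E[X] ≥ 1, the first-moment bound is inconclusive at n = 5; it does NOT by itself certify R(3, 3) > 5.

E[X] = 5/2 ≈ 2.500; E[X] ≥ 1; first-moment method inconclusive here.


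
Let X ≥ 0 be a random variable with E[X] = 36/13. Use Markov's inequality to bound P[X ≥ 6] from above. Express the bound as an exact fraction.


μ = E[X] = 36/13, a = 6.
Markov: P[X ≥ 6] ≤ μ/a = (36/13)/6 = 6/13.
Numerically: ≈ 0.4615.
(Since a = 6 > μ = 2.7692, the bound 6/13 is < 1 and informative.)

P[X ≥ 6] ≤ 6/13 ≈ 0.4615.


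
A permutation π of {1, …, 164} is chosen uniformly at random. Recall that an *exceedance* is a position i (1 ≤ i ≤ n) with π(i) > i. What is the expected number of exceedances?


Write X = Σ_{i=1}^{164} X_i, where X_i = 1_{π(i) > i}.
For each fixed i, π(i) is uniform over {1, …, 164} (marginal of a uniform permutation), so P[π(i) > i] = (n − i)/n. Summing: Σ_{i=1}^{164} (n − i)/n = (0 + 1 + … + 163)/164 = 164(164 − 1)/(2·164) = (164 − 1)/2.
Hence E[X] = Σ_{i=1}^{164} (164 − i)/164 = 163/2 ≈ 81.50000.

E[X] = 163/2 = 81.50000.


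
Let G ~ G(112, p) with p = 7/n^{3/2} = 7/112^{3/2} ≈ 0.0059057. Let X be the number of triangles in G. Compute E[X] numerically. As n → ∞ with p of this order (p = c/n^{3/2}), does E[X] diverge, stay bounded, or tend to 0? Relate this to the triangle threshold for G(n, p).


Number of potential triangles: C(112, 3) = 227920.
Each occurs with probability p³ ≈ (0.0059057)³ ≈ 2.0597429e-07.
By linearity: E[X] = C(112, 3)·p³ ≈ 227920 · 2.0597429e-07 ≈ 0.04695.
Since α = 3/2 > 1, p = c/n^{3/2} = o(1/n) is below the triangle threshold p ~ 1/n. Asymptotically E[X] ~ (c³/6)·n^{3(1−α)} = (7³/6)·n^{-1.5} → 0, so by Markov's inequality G has no triangles w.h.p.

E[X] ≈ 0.04695; in regime p = Θ(1/n^{3/2}) E[X] tends to 0 (below the triangle threshold p ~ 1/n).


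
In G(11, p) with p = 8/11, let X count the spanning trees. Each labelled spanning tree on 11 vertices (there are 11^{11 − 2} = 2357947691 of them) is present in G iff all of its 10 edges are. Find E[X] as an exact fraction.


K_11 has 11^{11 − 2} = 2357947691 labelled spanning trees.
For each such spanning tree H, let X_H = 1 if all 10 edges of H are present in G. Then P[X_H = 1] = p^{10} = (8/11)^{10} = 1073741824/25937424601.
By linearity: E[X] = Σ_H E[X_H] = 2357947691 · p^{10} = 2357947691 · 1073741824/25937424601 = 1073741824/11.
Numerically: E[X] ≈ 9.76129e+07.

E[X] = 2357947691 · (8/11)^{10} = 1073741824/11 ≈ 9.76129e+07.


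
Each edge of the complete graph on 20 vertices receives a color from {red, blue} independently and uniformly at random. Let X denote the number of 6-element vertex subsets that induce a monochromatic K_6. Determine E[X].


Let X = Σ_S X_S over the C(20, 6) = 38760 subsets S of size 6, where X_S = 1 if the K_6 on S is monochromatic.
For a fixed S, the K_6 on S has C(6, 2) = 15 edges. P[all 15 edges red] = (1/2)^15, and likewise for blue, so P[monochromatic] = 2·(1/2)^15 = 2^{1 − 15} = 1/16384.
Summing: E[X] = C(20, 6) · 2^{1 − 15} = 38760 · 1/16384 = 4845/2048.
Numerically: E[X] ≈ 2.3657.

E[X] = C(20,6)·2^(1−C(6,2)) = 4845/2048 ≈ 2.3657.


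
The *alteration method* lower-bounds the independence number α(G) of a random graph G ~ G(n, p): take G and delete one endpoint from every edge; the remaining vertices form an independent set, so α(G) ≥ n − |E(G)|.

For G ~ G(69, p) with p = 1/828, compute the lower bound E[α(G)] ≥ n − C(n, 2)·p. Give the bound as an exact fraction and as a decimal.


E[|E(G)|] = C(69, 2)·p = 2346 · (1/828) = 17/6.
E[α(G)] ≥ n − E[|E(G)|] = 69 − 17/6 = 397/6.
Numerically: ≈ 66.167.
(This is only a lower bound; the true E[α(G)] may be larger.)

E[α(G)] ≥ 397/6 ≈ 66.167.


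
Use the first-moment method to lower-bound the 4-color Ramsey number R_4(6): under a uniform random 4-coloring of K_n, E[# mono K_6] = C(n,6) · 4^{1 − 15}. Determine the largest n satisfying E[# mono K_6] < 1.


We need C(n, 6) · 4^{1 − 15} < 1, i.e. C(n, 6) < 4^{15 − 1} = 268435456.
Check values of n near the boundary:
  n = 76: C(76, 6) = 218618940; 218618940 < 268435456? YES
  n = 77: C(77, 6) = 237093780; 237093780 < 268435456? YES
  n = 78: C(78, 6) = 256851595; 256851595 < 268435456? YES
  n = 79: C(79, 6) = 277962685; 277962685 < 268435456? NO
The largest n with C(n, 6) < 268435456 is n = 78 (where E[X] = 256851595/268435456 ≈ 0.95685). Hence R_4(6) > 78, i.e. R_4(6) ≥ 79.

Largest n = 78; hence R_4(6) > 78.


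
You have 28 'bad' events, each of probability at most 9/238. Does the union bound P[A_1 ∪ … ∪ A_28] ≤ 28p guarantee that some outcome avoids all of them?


Union bound: P[∪_{i=1}^{28} A_i] ≤ Σ_i P[A_i] ≤ 28·p = 28·(9/238) = 18/17.
Numerically: 18/17 ≈ 1.0588235.
Is 18/17 < 1? NO.
Since the bound 18/17 is ≥ 1, the union bound is uninformative here; it does NOT by itself certify existence.

28·p = 18/17 ≈ 1.0588235; existence NOT certified by the union bound.


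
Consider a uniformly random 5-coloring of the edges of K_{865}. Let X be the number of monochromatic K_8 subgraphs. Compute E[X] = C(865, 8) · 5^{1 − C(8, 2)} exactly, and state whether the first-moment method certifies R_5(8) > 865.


E[X] = C(865, 8) · 5^{1 − 28} = 7525050909487743060 · 5^{−27} = 7525050909487743060/7450580596923828125.
As a reduced fraction: E[X] = 1505010181897548612/1490116119384765625 ≈ 1.0099952.
Is E[X] < 1? NO.
Since E[X] ≥ 1, the first-moment bound is inconclusive at n = 865; it does NOT by itself certify R_5(8) > 865.

E[X] = 1505010181897548612/1490116119384765625 ≈ 1.0099952; E[X] ≥ 1; first-moment method inconclusive here.


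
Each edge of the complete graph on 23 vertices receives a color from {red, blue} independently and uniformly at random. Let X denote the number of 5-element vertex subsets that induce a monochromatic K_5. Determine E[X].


Let X = Σ_S X_S over the C(23, 5) = 33649 subsets S of size 5, where X_S = 1 if the K_5 on S is monochromatic.
For a fixed S, the K_5 on S has C(5, 2) = 10 edges. P[all 10 edges red] = (1/2)^10, and likewise for blue, so P[monochromatic] = 2·(1/2)^10 = 2^{1 − 10} = 1/512.
By linearity of expectation: E[X] = C(23, 5) · 2^{1 − 10} = 33649 · 1/512 = 33649/512.
Numerically: E[X] ≈ 65.7207.

E[X] = C(23,5)·2^(1−C(5,2)) = 33649/512 ≈ 65.7207.


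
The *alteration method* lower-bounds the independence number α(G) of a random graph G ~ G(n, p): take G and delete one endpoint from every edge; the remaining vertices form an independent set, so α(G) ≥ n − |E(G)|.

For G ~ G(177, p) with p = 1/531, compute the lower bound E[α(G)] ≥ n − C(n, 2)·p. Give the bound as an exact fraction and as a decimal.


E[|E(G)|] = C(177, 2)·p = 15576 · (1/531) = 88/3.
E[α(G)] ≥ n − E[|E(G)|] = 177 − 88/3 = 443/3.
Numerically: ≈ 147.666667.
(This is only a lower bound; the true E[α(G)] may be larger.)

E[α(G)] ≥ 443/3 ≈ 147.666667.


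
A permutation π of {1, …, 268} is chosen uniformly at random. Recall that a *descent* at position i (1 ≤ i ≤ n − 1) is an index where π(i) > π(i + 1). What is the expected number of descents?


Write X = Σ X_I over i = 1, …, 267, with X_I the indicator of one descent.
There are 267 indicators.
For each fixed i, the pair (π(i), π(i+1)) is a uniformly random ordered pair of distinct values from {1, …, 268}; by symmetry P[π(i) > π(i+1)] = 1/2.
By linearity: E[X] = 267 · (1/2) = (268 − 1) · (1/2) = 267/2 ≈ 133.50000.

E[X] = 267/2 = 133.50000.


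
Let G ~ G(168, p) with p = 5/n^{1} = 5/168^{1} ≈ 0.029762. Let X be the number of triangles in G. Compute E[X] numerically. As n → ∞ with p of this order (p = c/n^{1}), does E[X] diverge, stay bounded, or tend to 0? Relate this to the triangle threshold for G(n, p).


Number of potential triangles: C(168, 3) = 776216.
Each occurs with probability p³ ≈ (0.029762)³ ≈ 2.6362231e-05.
By linearity: E[X] = C(168, 3)·p³ ≈ 776216 · 2.6362231e-05 ≈ 20.46279.
Here α = 1, so p = 5/n is exactly at the triangle threshold p ~ 1/n. Asymptotically E[X] → c³/6 = 5³/6 = 125/6 ≈ 20.83333, a bounded constant. In this regime the triangle count is asymptotically Poisson(c³/6).

E[X] ≈ 20.46279; in regime p = Θ(1/n^{1}) E[X] stays bounded (at the triangle threshold p ~ 1/n).


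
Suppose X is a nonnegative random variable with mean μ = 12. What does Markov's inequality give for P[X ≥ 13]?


μ = E[X] = 12, a = 13.
Markov: P[X ≥ 13] ≤ μ/a = (12)/13 = 12/13.
Numerically: ≈ 0.923.
(Since a = 13 > μ = 12.000, the bound 12/13 is < 1 and informative.)

P[X ≥ 13] ≤ 12/13 ≈ 0.923.


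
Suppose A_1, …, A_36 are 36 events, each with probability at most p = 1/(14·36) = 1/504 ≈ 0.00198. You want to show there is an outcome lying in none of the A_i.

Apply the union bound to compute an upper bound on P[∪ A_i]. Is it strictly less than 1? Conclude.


Union bound: P[∪_{i=1}^{36} A_i] ≤ Σ_i P[A_i] ≤ 36·p = 36·(1/504) = 1/14.
Numerically: 1/14 ≈ 0.07143.
Is 1/14 < 1? YES.
Since P[∪ A_i] ≤ 1/14 < 1, the complement has P[∩ A_i^c] ≥ 1 − 1/14 = 13/14 > 0, so some outcome avoids every A_i.

36·p = 1/14 ≈ 0.07143; existence CERTIFIED by the union bound.


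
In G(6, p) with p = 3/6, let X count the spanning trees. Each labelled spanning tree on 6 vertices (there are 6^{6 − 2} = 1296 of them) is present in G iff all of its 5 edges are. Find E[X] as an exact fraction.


K_6 has 6^{6 − 2} = 1296 labelled spanning trees.
For each such spanning tree H, let X_H = 1 if all 5 edges of H are present in G. Then P[X_H = 1] = p^{5} = (1/2)^{5} = 1/32.
By linearity: E[X] = Σ_H E[X_H] = 1296 · p^{5} = 1296 · 1/32 = 81/2.
Numerically: E[X] ≈ 40.5.

E[X] = 1296 · (1/2)^{5} = 81/2 ≈ 40.5.


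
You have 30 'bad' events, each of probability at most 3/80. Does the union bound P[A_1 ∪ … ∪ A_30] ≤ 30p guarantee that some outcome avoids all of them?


Union bound: P[∪_{i=1}^{30} A_i] ≤ Σ_i P[A_i] ≤ 30·p = 30·(3/80) = 9/8.
Numerically: 9/8 ≈ 1.1250000.
Is 9/8 < 1? NO.
Since the bound 9/8 is ≥ 1, the union bound is uninformative here; it does NOT by itself certify existence.

30·p = 9/8 ≈ 1.1250000; existence NOT certified by the union bound.


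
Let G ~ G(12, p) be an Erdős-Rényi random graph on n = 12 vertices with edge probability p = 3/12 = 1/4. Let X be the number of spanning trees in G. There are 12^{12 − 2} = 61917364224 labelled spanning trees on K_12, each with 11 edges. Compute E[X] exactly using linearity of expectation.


K_12 has 12^{12 − 2} = 61917364224 labelled spanning trees.
For each such spanning tree H, let X_H = 1 if all 11 edges of H are present in G. Then P[X_H = 1] = p^{11} = (1/4)^{11} = 1/4194304.
Summing the indicators: E[X] = Σ_H E[X_H] = 61917364224 · p^{11} = 61917364224 · 1/4194304 = 59049/4.
Numerically: E[X] ≈ 1.48e+04.

E[X] = 61917364224 · (1/4)^{11} = 59049/4 ≈ 1.48e+04.


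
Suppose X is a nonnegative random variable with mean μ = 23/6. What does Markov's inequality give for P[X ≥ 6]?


μ = E[X] = 23/6, a = 6.
Markov: P[X ≥ 6] ≤ μ/a = (23/6)/6 = 23/36.
Numerically: ≈ 0.639.
(Since a = 6 > μ = 3.833, the bound 23/36 is < 1 and informative.)

P[X ≥ 6] ≤ 23/36 ≈ 0.639.


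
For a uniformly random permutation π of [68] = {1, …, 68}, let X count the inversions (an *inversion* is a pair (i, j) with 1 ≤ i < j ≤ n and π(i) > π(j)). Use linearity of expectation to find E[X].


Write X = Σ X_I over the C(68, 2) = 2278 pairs i < j, with X_I the indicator of one inversion.
There are 2278 indicators.
For each fixed pair i < j, the values π(i) and π(j) are two distinct elements of {1, …, 68} in uniformly random order; by symmetry P[π(i) > π(j)] = 1/2.
By linearity: E[X] = 2278 · (1/2) = C(68, 2) · (1/2) = 2278/2 = 1139 ≈ 1139.0000.

E[X] = 1139 = 1139.0000.


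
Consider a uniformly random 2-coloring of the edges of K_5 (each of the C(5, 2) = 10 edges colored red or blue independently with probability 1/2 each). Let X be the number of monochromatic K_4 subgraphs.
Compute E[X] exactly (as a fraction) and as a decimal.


Let X = Σ_S X_S over the C(5, 4) = 5 subsets S of size 4, where X_S = 1 if the K_4 on S is monochromatic.
For a fixed S, the K_4 on S has C(4, 2) = 6 edges. P[all 6 edges red] = (1/2)^6, and likewise for blue, so P[monochromatic] = 2·(1/2)^6 = 2^{1 − 6} = 1/32.
Summing: E[X] = C(5, 4) · 2^{1 − 6} = 5 · 1/32 = 5/32.
Numerically: E[X] ≈ 0.15625.

E[X] = C(5,4)·2^(1−C(4,2)) = 5/32 ≈ 0.15625.


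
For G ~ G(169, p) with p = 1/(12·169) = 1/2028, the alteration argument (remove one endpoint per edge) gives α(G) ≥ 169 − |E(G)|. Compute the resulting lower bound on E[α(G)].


E[|E(G)|] = C(169, 2)·p = 14196 · (1/2028) = 7.
E[α(G)] ≥ n − E[|E(G)|] = 169 − 7 = 162.
Numerically: ≈ 162.000000.
(This is only a lower bound; the true E[α(G)] may be larger.)

E[α(G)] ≥ 162 ≈ 162.000000.


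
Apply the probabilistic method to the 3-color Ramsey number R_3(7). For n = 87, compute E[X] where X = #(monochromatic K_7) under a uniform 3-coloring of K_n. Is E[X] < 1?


E[X] = C(87, 7) · 3^{1 − 21} = 5843355957 · 3^{−20} = 5843355957/3486784401.
As a reduced fraction: E[X] = 72140197/43046721 ≈ 1.675858.
Is E[X] < 1? NO.
Since E[X] ≥ 1, the first-moment bound is inconclusive at n = 87; it does NOT by itself certify R_3(7) > 87.

E[X] = 72140197/43046721 ≈ 1.675858; E[X] ≥ 1; first-moment method inconclusive here.


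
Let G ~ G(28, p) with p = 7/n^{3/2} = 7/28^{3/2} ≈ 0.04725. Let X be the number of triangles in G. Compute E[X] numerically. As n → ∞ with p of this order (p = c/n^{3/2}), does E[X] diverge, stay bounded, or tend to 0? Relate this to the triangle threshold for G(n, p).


Number of potential triangles: C(28, 3) = 3276.
Each occurs with probability p³ ≈ (0.04725)³ ≈ 1.054588e-04.
By linearity: E[X] = C(28, 3)·p³ ≈ 3276 · 1.054588e-04 ≈ 0.3455.
Since α = 3/2 > 1, p = c/n^{3/2} = o(1/n) is below the triangle threshold p ~ 1/n. Asymptotically E[X] ~ (c³/6)·n^{3(1−α)} = (7³/6)·n^{-1.5} → 0, so by Markov's inequality G has no triangles w.h.p.

E[X] ≈ 0.3455; in regime p = Θ(1/n^{3/2}) E[X] tends to 0 (below the triangle threshold p ~ 1/n).


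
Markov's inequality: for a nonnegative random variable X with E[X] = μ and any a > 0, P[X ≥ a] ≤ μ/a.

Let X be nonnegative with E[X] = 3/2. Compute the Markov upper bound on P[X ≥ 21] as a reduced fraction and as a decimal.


μ = E[X] = 3/2, a = 21.
Markov: P[X ≥ 21] ≤ μ/a = (3/2)/21 = 1/14.
Numerically: ≈ 0.0714.
(Since a = 21 > μ = 1.5000, the bound 1/14 is < 1 and informative.)

P[X ≥ 21] ≤ 1/14 ≈ 0.0714.


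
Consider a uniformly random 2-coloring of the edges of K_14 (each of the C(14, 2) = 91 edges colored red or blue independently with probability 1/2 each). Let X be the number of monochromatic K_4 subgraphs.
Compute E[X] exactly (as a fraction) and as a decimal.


Let X = Σ_S X_S over the C(14, 4) = 1001 subsets S of size 4, where X_S = 1 if the K_4 on S is monochromatic.
For a fixed S, the K_4 on S has C(4, 2) = 6 edges. P[all 6 edges red] = (1/2)^6, and likewise for blue, so P[monochromatic] = 2·(1/2)^6 = 2^{1 − 6} = 1/32.
By linearity of expectation: E[X] = C(14, 4) · 2^{1 − 6} = 1001 · 1/32 = 1001/32.
Numerically: E[X] ≈ 31.2812.

E[X] = C(14,4)·2^(1−C(4,2)) = 1001/32 ≈ 31.2812.


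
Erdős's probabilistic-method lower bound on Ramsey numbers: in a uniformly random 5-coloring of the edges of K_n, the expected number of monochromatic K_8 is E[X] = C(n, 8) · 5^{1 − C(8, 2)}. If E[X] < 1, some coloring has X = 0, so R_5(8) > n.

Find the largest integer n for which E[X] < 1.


We need C(n, 8) · 5^{1 − 28} < 1, i.e. C(n, 8) < 5^{28 − 1} = 7450580596923828125.
Check values of n near the boundary:
  n = 860: C(860, 8) = 7182671140665308145; 7182671140665308145 < 7450580596923828125? YES
  n = 861: C(861, 8) = 7250034996615275865; 7250034996615275865 < 7450580596923828125? YES
  n = 862: C(862, 8) = 7317951015318931845; 7317951015318931845 < 7450580596923828125? YES
  n = 863: C(863, 8) = 7386423071602617757; 7386423071602617757 < 7450580596923828125? YES
  n = 864: C(864, 8) = 7455455062926006708; 7455455062926006708 < 7450580596923828125? NO
The largest n with C(n, 8) < 7450580596923828125 is n = 863 (where E[X] = 7386423071602617757/7450580596923828125 ≈ 0.9914). Hence R_5(8) > 863, i.e. R_5(8) ≥ 864.

Largest n = 863; hence R_5(8) > 863.


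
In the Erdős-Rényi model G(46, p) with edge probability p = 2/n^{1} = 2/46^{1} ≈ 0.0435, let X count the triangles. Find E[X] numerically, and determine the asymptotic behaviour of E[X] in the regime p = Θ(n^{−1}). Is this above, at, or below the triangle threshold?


Number of potential triangles: C(46, 3) = 15180.
Each occurs with probability p³ ≈ (0.0435)³ ≈ 8.21895e-05.
By linearity: E[X] = C(46, 3)·p³ ≈ 15180 · 8.21895e-05 ≈ 1.248.
Here α = 1, so p = 2/n is exactly at the triangle threshold p ~ 1/n. Asymptotically E[X] → c³/6 = 2³/6 = 4/3 ≈ 1.333, a bounded constant. In this regime the triangle count is asymptotically Poisson(c³/6).

E[X] ≈ 1.248; in regime p = Θ(1/n^{1}) E[X] stays bounded (at the triangle threshold p ~ 1/n).


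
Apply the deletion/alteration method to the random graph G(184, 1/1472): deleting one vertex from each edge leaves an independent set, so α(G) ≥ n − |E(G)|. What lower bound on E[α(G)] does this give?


E[|E(G)|] = C(184, 2)·p = 16836 · (1/1472) = 183/16.
E[α(G)] ≥ n − E[|E(G)|] = 184 − 183/16 = 2761/16.
Numerically: ≈ 172.56250.
(This is only a lower bound; the true E[α(G)] may be larger.)

E[α(G)] ≥ 2761/16 ≈ 172.56250.


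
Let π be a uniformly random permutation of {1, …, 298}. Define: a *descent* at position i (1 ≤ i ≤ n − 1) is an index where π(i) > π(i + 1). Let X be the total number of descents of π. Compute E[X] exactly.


Write X = Σ X_I over i = 1, …, 297, with X_I the indicator of one descent.
There are 297 indicators.
For each fixed i, the pair (π(i), π(i+1)) is a uniformly random ordered pair of distinct values from {1, …, 298}; by symmetry P[π(i) > π(i+1)] = 1/2.
By linearity: E[X] = 297 · (1/2) = (298 − 1) · (1/2) = 297/2 ≈ 148.50000.

E[X] = 297/2 = 148.50000.


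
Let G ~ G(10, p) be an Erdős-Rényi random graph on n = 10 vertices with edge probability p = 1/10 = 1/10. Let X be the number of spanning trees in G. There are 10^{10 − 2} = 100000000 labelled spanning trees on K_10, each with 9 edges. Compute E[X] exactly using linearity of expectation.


K_10 has 10^{10 − 2} = 100000000 labelled spanning trees.
For each such spanning tree H, let X_H = 1 if all 9 edges of H are present in G. Then P[X_H = 1] = p^{9} = (1/10)^{9} = 1/1000000000.
Summing the indicators: E[X] = Σ_H E[X_H] = 100000000 · p^{9} = 100000000 · 1/1000000000 = 1/10.
Numerically: E[X] ≈ 0.1.

E[X] = 100000000 · (1/10)^{9} = 1/10 ≈ 0.1.


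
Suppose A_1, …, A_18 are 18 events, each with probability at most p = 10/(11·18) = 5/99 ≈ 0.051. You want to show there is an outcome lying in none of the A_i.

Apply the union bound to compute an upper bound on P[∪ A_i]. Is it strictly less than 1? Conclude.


Union bound: P[∪_{i=1}^{18} A_i] ≤ Σ_i P[A_i] ≤ 18·p = 18·(5/99) = 10/11.
Numerically: 10/11 ≈ 0.909.
Is 10/11 < 1? YES.
Since P[∪ A_i] ≤ 10/11 < 1, the complement has P[∩ A_i^c] ≥ 1 − 10/11 = 1/11 > 0, so some outcome avoids every A_i.

18·p = 10/11 ≈ 0.909; existence CERTIFIED by the union bound.


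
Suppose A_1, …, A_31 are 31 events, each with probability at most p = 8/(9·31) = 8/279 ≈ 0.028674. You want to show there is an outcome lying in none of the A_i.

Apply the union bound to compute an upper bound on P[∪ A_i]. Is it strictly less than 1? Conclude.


Union bound: P[∪_{i=1}^{31} A_i] ≤ Σ_i P[A_i] ≤ 31·p = 31·(8/279) = 8/9.
Numerically: 8/9 ≈ 0.888889.
Is 8/9 < 1? YES.
Since P[∪ A_i] ≤ 8/9 < 1, the complement has P[∩ A_i^c] ≥ 1 − 8/9 = 1/9 > 0, so some outcome avoids every A_i.

31·p = 8/9 ≈ 0.888889; existence CERTIFIED by the union bound.


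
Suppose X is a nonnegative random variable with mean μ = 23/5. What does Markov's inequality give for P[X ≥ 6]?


μ = E[X] = 23/5, a = 6.
Markov: P[X ≥ 6] ≤ μ/a = (23/5)/6 = 23/30.
Numerically: ≈ 0.766667.
(Since a = 6 > μ = 4.600000, the bound 23/30 is < 1 and informative.)

P[X ≥ 6] ≤ 23/30 ≈ 0.766667.


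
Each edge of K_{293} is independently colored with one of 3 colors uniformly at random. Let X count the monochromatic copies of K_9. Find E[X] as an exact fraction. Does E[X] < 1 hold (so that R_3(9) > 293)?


E[X] = C(293, 9) · 3^{1 − 36} = 38740172144007620 · 3^{−35} = 38740172144007620/50031545098999707.
As a reduced fraction: E[X] = 38740172144007620/50031545098999707 ≈ 0.7743.
Is E[X] < 1? YES.
Since E[X] < 1, there exists a 3-coloring of K_{293} with no monochromatic K_9; hence R_3(9) > 293.

E[X] = 38740172144007620/50031545098999707 ≈ 0.7743; E[X] < 1, so R_3(9) > 293.


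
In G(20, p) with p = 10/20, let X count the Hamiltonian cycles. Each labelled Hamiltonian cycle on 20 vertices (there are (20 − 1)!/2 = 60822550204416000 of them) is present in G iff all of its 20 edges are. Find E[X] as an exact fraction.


K_20 has (20 − 1)!/2 = 60822550204416000 labelled Hamiltonian cycles.
For each such Hamiltonian cycle H, let X_H = 1 if all 20 edges of H are present in G. Then P[X_H = 1] = p^{20} = (1/2)^{20} = 1/1048576.
Summing the indicators: E[X] = Σ_H E[X_H] = 60822550204416000 · p^{20} = 60822550204416000 · 1/1048576 = 1856156927625/32.
Numerically: E[X] ≈ 5.8005e+10.

E[X] = 60822550204416000 · (1/2)^{20} = 1856156927625/32 ≈ 5.8005e+10.


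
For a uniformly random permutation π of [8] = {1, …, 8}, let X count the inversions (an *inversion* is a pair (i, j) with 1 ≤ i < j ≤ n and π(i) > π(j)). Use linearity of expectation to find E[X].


Write X = Σ X_I over the C(8, 2) = 28 pairs i < j, with X_I the indicator of one inversion.
There are 28 indicators.
For each fixed pair i < j, the values π(i) and π(j) are two distinct elements of {1, …, 8} in uniformly random order; by symmetry P[π(i) > π(j)] = 1/2.
By linearity: E[X] = 28 · (1/2) = C(8, 2) · (1/2) = 28/2 = 14 ≈ 14.000000.

E[X] = 14 = 14.000000.


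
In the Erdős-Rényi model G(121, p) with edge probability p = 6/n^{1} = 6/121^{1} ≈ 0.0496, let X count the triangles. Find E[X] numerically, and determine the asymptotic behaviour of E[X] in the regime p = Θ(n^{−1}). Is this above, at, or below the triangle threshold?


Number of potential triangles: C(121, 3) = 287980.
Each occurs with probability p³ ≈ (0.0496)³ ≈ 1.21926e-04.
By linearity: E[X] = C(121, 3)·p³ ≈ 287980 · 1.21926e-04 ≈ 35.112.
Here α = 1, so p = 6/n is exactly at the triangle threshold p ~ 1/n. Asymptotically E[X] → c³/6 = 6³/6 = 36 ≈ 36.000, a bounded constant. In this regime the triangle count is asymptotically Poisson(c³/6).

E[X] ≈ 35.112; in regime p = Θ(1/n^{1}) E[X] stays bounded (at the triangle threshold p ~ 1/n).


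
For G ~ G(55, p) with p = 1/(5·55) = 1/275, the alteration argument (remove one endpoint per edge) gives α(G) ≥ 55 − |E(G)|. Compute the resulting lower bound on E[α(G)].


E[|E(G)|] = C(55, 2)·p = 1485 · (1/275) = 27/5.
E[α(G)] ≥ n − E[|E(G)|] = 55 − 27/5 = 248/5.
Numerically: ≈ 49.6000.
(This is only a lower bound; the true E[α(G)] may be larger.)

E[α(G)] ≥ 248/5 ≈ 49.6000.


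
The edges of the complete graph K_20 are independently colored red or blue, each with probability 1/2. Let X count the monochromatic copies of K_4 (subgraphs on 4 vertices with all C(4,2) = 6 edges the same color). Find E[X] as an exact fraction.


Let X = Σ_S X_S over the C(20, 4) = 4845 subsets S of size 4, where X_S = 1 if the K_4 on S is monochromatic.
For a fixed S, the K_4 on S has C(4, 2) = 6 edges. P[all 6 edges red] = (1/2)^6, and likewise for blue, so P[monochromatic] = 2·(1/2)^6 = 2^{1 − 6} = 1/32.
By linearity: E[X] = C(20, 4) · 2^{1 − 6} = 4845 · 1/32 = 4845/32.
Numerically: E[X] ≈ 151.4062.

E[X] = C(20,4)·2^(1−C(4,2)) = 4845/32 ≈ 151.4062.


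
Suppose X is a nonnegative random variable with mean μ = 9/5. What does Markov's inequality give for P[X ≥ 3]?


μ = E[X] = 9/5, a = 3.
Markov: P[X ≥ 3] ≤ μ/a = (9/5)/3 = 3/5.
Numerically: ≈ 0.600.
(Since a = 3 > μ = 1.800, the bound 3/5 is < 1 and informative.)

P[X ≥ 3] ≤ 3/5 ≈ 0.600.


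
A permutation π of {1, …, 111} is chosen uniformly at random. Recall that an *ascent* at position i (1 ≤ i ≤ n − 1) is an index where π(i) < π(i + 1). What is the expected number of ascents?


Write X = Σ X_I over i = 1, …, 110, with X_I the indicator of one ascent.
There are 110 indicators.
For each fixed i, the pair (π(i), π(i+1)) is a uniformly random ordered pair of distinct values from {1, …, 111}; by symmetry P[π(i) < π(i+1)] = 1/2.
By linearity: E[X] = 110 · (1/2) = (111 − 1) · (1/2) = 55 ≈ 55.0000.

E[X] = 55 = 55.0000.


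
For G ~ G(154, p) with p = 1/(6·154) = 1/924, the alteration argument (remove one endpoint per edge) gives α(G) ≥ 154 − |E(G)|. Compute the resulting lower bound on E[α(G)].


E[|E(G)|] = C(154, 2)·p = 11781 · (1/924) = 51/4.
E[α(G)] ≥ n − E[|E(G)|] = 154 − 51/4 = 565/4.
Numerically: ≈ 141.25000.
(This is only a lower bound; the true E[α(G)] may be larger.)

E[α(G)] ≥ 565/4 ≈ 141.25000.


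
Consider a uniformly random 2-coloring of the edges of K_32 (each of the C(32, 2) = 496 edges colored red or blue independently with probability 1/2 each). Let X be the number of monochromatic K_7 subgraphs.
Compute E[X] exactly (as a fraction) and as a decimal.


Let X = Σ_S X_S over the C(32, 7) = 3365856 subsets S of size 7, where X_S = 1 if the K_7 on S is monochromatic.
For a fixed S, the K_7 on S has C(7, 2) = 21 edges. P[all 21 edges red] = (1/2)^21, and likewise for blue, so P[monochromatic] = 2·(1/2)^21 = 2^{1 − 21} = 1/1048576.
Summing: E[X] = C(32, 7) · 2^{1 − 21} = 3365856 · 1/1048576 = 105183/32768.
Numerically: E[X] ≈ 3.2099.

E[X] = C(32,7)·2^(1−C(7,2)) = 105183/32768 ≈ 3.2099.


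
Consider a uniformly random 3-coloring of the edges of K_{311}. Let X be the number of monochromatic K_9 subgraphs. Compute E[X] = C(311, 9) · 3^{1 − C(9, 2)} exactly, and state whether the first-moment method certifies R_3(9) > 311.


E[X] = C(311, 9) · 3^{1 − 36} = 66733530156060130 · 3^{−35} = 66733530156060130/50031545098999707.
As a reduced fraction: E[X] = 66733530156060130/50031545098999707 ≈ 1.3338291.
Is E[X] < 1? NO.
Since E[X] ≥ 1, the first-moment bound is inconclusive at n = 311; it does NOT by itself certify R_3(9) > 311.

E[X] = 66733530156060130/50031545098999707 ≈ 1.3338291; E[X] ≥ 1; first-moment method inconclusive here.


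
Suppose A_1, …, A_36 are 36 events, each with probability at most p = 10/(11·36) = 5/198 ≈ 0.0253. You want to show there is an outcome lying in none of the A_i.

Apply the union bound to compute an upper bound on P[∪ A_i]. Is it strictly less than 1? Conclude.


Union bound: P[∪_{i=1}^{36} A_i] ≤ Σ_i P[A_i] ≤ 36·p = 36·(5/198) = 10/11.
Numerically: 10/11 ≈ 0.9091.
Is 10/11 < 1? YES.
Since P[∪ A_i] ≤ 10/11 < 1, the complement has P[∩ A_i^c] ≥ 1 − 10/11 = 1/11 > 0, so some outcome avoids every A_i.

36·p = 10/11 ≈ 0.9091; existence CERTIFIED by the union bound.


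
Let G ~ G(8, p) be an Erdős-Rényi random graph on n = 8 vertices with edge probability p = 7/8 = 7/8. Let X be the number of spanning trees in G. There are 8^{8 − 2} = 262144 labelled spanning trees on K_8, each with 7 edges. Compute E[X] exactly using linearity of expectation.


K_8 has 8^{8 − 2} = 262144 labelled spanning trees.
For each such spanning tree H, let X_H = 1 if all 7 edges of H are present in G. Then P[X_H = 1] = p^{7} = (7/8)^{7} = 823543/2097152.
By linearity of expectation: E[X] = Σ_H E[X_H] = 262144 · p^{7} = 262144 · 823543/2097152 = 823543/8.
Numerically: E[X] ≈ 102943.

E[X] = 262144 · (7/8)^{7} = 823543/8 ≈ 102943.


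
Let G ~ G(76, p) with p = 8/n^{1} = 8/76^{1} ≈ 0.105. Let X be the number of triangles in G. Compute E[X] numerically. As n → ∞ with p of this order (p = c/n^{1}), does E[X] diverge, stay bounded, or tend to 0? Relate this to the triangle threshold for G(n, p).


Number of potential triangles: C(76, 3) = 70300.
Each occurs with probability p³ ≈ (0.105)³ ≈ 1.16635e-03.
By linearity: E[X] = C(76, 3)·p³ ≈ 70300 · 1.16635e-03 ≈ 81.994.
Here α = 1, so p = 8/n is exactly at the triangle threshold p ~ 1/n. Asymptotically E[X] → c³/6 = 8³/6 = 256/3 ≈ 85.333, a bounded constant. In this regime the triangle count is asymptotically Poisson(c³/6).

E[X] ≈ 81.994; in regime p = Θ(1/n^{1}) E[X] stays bounded (at the triangle threshold p ~ 1/n).


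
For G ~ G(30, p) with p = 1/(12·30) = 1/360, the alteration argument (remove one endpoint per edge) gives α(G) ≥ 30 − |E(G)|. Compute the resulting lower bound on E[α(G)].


E[|E(G)|] = C(30, 2)·p = 435 · (1/360) = 29/24.
E[α(G)] ≥ n − E[|E(G)|] = 30 − 29/24 = 691/24.
Numerically: ≈ 28.7917.
(This is only a lower bound; the true E[α(G)] may be larger.)

E[α(G)] ≥ 691/24 ≈ 28.7917.


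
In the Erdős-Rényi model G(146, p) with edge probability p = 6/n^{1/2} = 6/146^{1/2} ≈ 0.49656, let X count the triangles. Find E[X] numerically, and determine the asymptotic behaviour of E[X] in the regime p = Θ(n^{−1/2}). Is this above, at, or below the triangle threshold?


Number of potential triangles: C(146, 3) = 508080.
Each occurs with probability p³ ≈ (0.49656)³ ≈ 1.2244032e-01.
By linearity: E[X] = C(146, 3)·p³ ≈ 508080 · 1.2244032e-01 ≈ 62209.47943.
Since α = 1/2 < 1, p = c/n^{1/2} ≫ 1/n is above the triangle threshold p ~ 1/n. Asymptotically E[X] ~ (c³/6)·n^{3(1−α)} = (6³/6)·n^{1.5} → ∞; triangles are abundant w.h.p.

E[X] ≈ 62209.47943; in regime p = Θ(1/n^{1/2}) E[X] diverges (above the triangle threshold p ~ 1/n).


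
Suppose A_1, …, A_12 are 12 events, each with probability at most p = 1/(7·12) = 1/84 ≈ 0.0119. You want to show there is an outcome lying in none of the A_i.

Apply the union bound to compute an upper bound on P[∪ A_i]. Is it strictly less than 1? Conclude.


Union bound: P[∪_{i=1}^{12} A_i] ≤ Σ_i P[A_i] ≤ 12·p = 12·(1/84) = 1/7.
Numerically: 1/7 ≈ 0.1429.
Is 1/7 < 1? YES.
Since P[∪ A_i] ≤ 1/7 < 1, the complement has P[∩ A_i^c] ≥ 1 − 1/7 = 6/7 > 0, so some outcome avoids every A_i.

12·p = 1/7 ≈ 0.1429; existence CERTIFIED by the union bound.


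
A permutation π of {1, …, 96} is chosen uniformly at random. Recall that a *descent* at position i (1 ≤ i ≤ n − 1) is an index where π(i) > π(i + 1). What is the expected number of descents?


Write X = Σ X_I over i = 1, …, 95, with X_I the indicator of one descent.
There are 95 indicators.
For each fixed i, the pair (π(i), π(i+1)) is a uniformly random ordered pair of distinct values from {1, …, 96}; by symmetry P[π(i) > π(i+1)] = 1/2.
By linearity: E[X] = 95 · (1/2) = (96 − 1) · (1/2) = 95/2 ≈ 47.5000.

E[X] = 95/2 = 47.5000.


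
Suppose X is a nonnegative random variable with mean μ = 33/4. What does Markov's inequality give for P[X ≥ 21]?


μ = E[X] = 33/4, a = 21.
Markov: P[X ≥ 21] ≤ μ/a = (33/4)/21 = 11/28.
Numerically: ≈ 0.392857.
(Since a = 21 > μ = 8.250000, the bound 11/28 is < 1 and informative.)

P[X ≥ 21] ≤ 11/28 ≈ 0.392857.


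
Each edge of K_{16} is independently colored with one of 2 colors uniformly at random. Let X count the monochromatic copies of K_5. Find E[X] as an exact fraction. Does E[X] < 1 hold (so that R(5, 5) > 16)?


E[X] = C(16, 5) · 2^{1 − 10} = 4368 · 2^{−9} = 4368/512.
As a reduced fraction: E[X] = 273/32 ≈ 8.53125.
Is E[X] < 1? NO.
Since E[X] ≥ 1, the first-moment bound is inconclusive at n = 16; it does NOT by itself certify R(5, 5) > 16.

E[X] = 273/32 ≈ 8.53125; E[X] ≥ 1; first-moment method inconclusive here.


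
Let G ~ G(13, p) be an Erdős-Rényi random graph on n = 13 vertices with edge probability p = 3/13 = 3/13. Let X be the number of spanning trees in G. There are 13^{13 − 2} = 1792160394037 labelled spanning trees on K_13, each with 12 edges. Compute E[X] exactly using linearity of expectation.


K_13 has 13^{13 − 2} = 1792160394037 labelled spanning trees.
For each such spanning tree H, let X_H = 1 if all 12 edges of H are present in G. Then P[X_H = 1] = p^{12} = (3/13)^{12} = 531441/23298085122481.
Summing the indicators: E[X] = Σ_H E[X_H] = 1792160394037 · p^{12} = 1792160394037 · 531441/23298085122481 = 531441/13.
Numerically: E[X] ≈ 40880.1.

E[X] = 1792160394037 · (3/13)^{12} = 531441/13 ≈ 40880.1.


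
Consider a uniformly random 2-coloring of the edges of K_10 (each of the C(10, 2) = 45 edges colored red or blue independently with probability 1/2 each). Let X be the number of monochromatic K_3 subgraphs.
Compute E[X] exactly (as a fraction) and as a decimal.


Let X = Σ_S X_S over the C(10, 3) = 120 subsets S of size 3, where X_S = 1 if the K_3 on S is monochromatic.
For a fixed S, the K_3 on S has C(3, 2) = 3 edges. P[all 3 edges red] = (1/2)^3, and likewise for blue, so P[monochromatic] = 2·(1/2)^3 = 2^{1 − 3} = 1/4.
By linearity of expectation: E[X] = C(10, 3) · 2^{1 − 3} = 120 · 1/4 = 30.
Numerically: E[X] ≈ 30.0000.

E[X] = C(10,3)·2^(1−C(3,2)) = 30 ≈ 30.0000.


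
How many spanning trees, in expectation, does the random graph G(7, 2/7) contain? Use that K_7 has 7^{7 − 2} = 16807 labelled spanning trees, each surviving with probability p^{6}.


K_7 has 7^{7 − 2} = 16807 labelled spanning trees.
For each such spanning tree H, let X_H = 1 if all 6 edges of H are present in G. Then P[X_H = 1] = p^{6} = (2/7)^{6} = 64/117649.
By linearity: E[X] = Σ_H E[X_H] = 16807 · p^{6} = 16807 · 64/117649 = 64/7.
Numerically: E[X] ≈ 9.143.

E[X] = 16807 · (2/7)^{6} = 64/7 ≈ 9.143.


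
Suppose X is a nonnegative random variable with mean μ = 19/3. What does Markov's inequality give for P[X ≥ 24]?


μ = E[X] = 19/3, a = 24.
Markov: P[X ≥ 24] ≤ μ/a = (19/3)/24 = 19/72.
Numerically: ≈ 0.263889.
(Since a = 24 > μ = 6.333333, the bound 19/72 is < 1 and informative.)

P[X ≥ 24] ≤ 19/72 ≈ 0.263889.


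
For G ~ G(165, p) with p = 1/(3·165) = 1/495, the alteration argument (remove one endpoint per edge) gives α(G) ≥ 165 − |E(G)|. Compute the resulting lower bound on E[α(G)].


E[|E(G)|] = C(165, 2)·p = 13530 · (1/495) = 82/3.
E[α(G)] ≥ n − E[|E(G)|] = 165 − 82/3 = 413/3.
Numerically: ≈ 137.667.
(This is only a lower bound; the true E[α(G)] may be larger.)

E[α(G)] ≥ 413/3 ≈ 137.667.


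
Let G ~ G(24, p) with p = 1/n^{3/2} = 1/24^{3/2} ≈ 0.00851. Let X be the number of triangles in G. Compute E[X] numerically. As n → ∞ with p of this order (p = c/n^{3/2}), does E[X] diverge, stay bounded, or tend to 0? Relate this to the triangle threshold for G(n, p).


Number of potential triangles: C(24, 3) = 2024.
Each occurs with probability p³ ≈ (0.00851)³ ≈ 6.15247e-07.
By linearity: E[X] = C(24, 3)·p³ ≈ 2024 · 6.15247e-07 ≈ 0.001.
Since α = 3/2 > 1, p = c/n^{3/2} = o(1/n) is below the triangle threshold p ~ 1/n. Asymptotically E[X] ~ (c³/6)·n^{3(1−α)} = (1³/6)·n^{-1.5} → 0, so by Markov's inequality G has no triangles w.h.p.

E[X] ≈ 0.001; in regime p = Θ(1/n^{3/2}) E[X] tends to 0 (below the triangle threshold p ~ 1/n).


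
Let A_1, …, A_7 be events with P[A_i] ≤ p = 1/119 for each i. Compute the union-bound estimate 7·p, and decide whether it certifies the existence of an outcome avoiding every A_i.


Union bound: P[∪_{i=1}^{7} A_i] ≤ Σ_i P[A_i] ≤ 7·p = 7·(1/119) = 1/17.
Numerically: 1/17 ≈ 0.0588235.
Is 1/17 < 1? YES.
Since P[∪ A_i] ≤ 1/17 < 1, the complement has P[∩ A_i^c] ≥ 1 − 1/17 = 16/17 > 0, so some outcome avoids every A_i.

7·p = 1/17 ≈ 0.0588235; existence CERTIFIED by the union bound.


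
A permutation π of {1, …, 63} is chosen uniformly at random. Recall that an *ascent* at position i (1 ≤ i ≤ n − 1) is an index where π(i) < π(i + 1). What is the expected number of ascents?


Write X = Σ X_I over i = 1, …, 62, with X_I the indicator of one ascent.
There are 62 indicators.
For each fixed i, the pair (π(i), π(i+1)) is a uniformly random ordered pair of distinct values from {1, …, 63}; by symmetry P[π(i) < π(i+1)] = 1/2.
By linearity: E[X] = 62 · (1/2) = (63 − 1) · (1/2) = 31 ≈ 31.0000.

E[X] = 31 = 31.0000.
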